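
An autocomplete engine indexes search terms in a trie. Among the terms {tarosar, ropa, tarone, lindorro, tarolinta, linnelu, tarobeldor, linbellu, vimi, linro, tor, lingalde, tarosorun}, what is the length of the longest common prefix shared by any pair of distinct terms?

5

Look for the deepest trie node that still has at least two words in its subtree.
e.g. "tarosar" and "tarosorun" share the prefix "taros" of length 5; no pair shares a longer one.
Longest shared-prefix length: 5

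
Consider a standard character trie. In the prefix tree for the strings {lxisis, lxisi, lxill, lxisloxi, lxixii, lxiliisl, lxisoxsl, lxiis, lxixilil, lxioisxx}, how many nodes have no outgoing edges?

Leaves are exactly the stored words that no other stored word extends.
Those words: "lxiis", "lxiliisl", "lxill", "lxioisxx", "lxisis", "lxisloxi", "lxisoxsl", "lxixii", "lxixilil"
Leaf count: 9

9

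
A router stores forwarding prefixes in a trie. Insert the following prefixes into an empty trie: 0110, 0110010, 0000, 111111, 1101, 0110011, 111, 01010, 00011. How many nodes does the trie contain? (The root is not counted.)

24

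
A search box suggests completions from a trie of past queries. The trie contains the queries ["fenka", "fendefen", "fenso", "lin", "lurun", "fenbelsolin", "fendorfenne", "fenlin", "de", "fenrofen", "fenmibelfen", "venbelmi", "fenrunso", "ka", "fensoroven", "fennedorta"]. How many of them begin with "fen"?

Walk to "fen"; the words in its subtree are exactly those with that prefix.
Matches: "fenbelsolin", "fendefen", "fendorfenne", "fenka", "fenlin", "fenmibelfen", "fennedorta", "fenrofen", "fenrunso", "fenso", "fensoroven"
Count: 11

11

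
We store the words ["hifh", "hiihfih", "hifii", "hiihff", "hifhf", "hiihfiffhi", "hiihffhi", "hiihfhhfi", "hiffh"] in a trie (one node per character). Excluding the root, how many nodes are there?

Count nodes per top-level branch (shared prefixes stored once):
  'h'-branch (hiffh, hifh, hifhf, hifii, hiihff, hiihffhi, hiihfhhfi, hiihfiffhi, hiihfih): 25 nodes
Sum: 25

25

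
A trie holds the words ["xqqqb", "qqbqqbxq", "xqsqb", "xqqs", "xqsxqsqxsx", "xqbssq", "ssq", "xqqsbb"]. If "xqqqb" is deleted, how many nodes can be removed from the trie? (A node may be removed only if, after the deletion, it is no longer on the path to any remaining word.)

Walk "xqqqb" from the leaf back toward the root, removing each node that no remaining word uses.
The suffix "qb" (2 nodes) is used only by "xqqqb"; the node for "xqq" still has the child "s", so pruning stops there.
Nodes removed: 2

2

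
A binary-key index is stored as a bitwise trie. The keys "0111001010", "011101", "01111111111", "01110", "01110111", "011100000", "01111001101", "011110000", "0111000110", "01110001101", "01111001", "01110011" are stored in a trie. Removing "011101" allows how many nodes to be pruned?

0

After clearing the end-marker at "011101", prune upward until reaching a node still needed by another word.
Every node on "011101" is still needed (e.g. by "01110111"), so nothing is freed.
Nodes removed: 0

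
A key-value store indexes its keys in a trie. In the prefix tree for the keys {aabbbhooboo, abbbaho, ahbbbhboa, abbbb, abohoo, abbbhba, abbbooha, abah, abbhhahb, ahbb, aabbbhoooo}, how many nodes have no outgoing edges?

A leaf is a node with no children — equivalently, the end of a word that is not a proper prefix of any other stored word.
Those words: "aabbbhooboo", "aabbbhoooo", "abah", "abbbaho", "abbbb", "abbbhba", "abbbooha", "abbhhahb", "abohoo", "ahbbbhboa"
Leaf count: 10

10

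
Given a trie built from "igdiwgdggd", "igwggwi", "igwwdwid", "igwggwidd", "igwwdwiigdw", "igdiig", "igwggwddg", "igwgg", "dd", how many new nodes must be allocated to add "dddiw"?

3

"dd" is already a path in the trie; the remaining "diw" must be added.
Each of the 3 remaining characters creates one node.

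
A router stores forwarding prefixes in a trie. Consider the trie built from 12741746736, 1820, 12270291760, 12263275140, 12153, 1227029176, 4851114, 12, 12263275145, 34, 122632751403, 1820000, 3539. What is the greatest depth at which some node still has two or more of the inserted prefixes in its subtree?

11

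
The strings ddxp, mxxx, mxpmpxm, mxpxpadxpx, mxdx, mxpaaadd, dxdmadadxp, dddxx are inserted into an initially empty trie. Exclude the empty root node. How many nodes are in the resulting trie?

Insert word by word; a character creates a node only if that edge doesn't already exist:
  "ddxp" → 4 new (d, d, x, p)
  "mxxx" → 4 new (m, x, x, x)
  "mxpmpxm" → prefix "mx" already present; 5 new (p, m, p, x, m)
  "mxpxpadxpx" → prefix "mxp" already present; 7 new (x, p, a, d, x, p, x)
  "mxdx" → prefix "mx" already present; 2 new (d, x)
  "mxpaaadd" → prefix "mxp" already present; 5 new (a, a, a, d, d)
  "dxdmadadxp" → prefix "d" already present; 9 new (x, d, m, a, d, a, d, x, p)
  "dddxx" → prefix "dd" already present; 3 new (d, x, x)
Total nodes = 4 + 4 + 5 + 7 + 2 + 5 + 9 + 3 = 39

39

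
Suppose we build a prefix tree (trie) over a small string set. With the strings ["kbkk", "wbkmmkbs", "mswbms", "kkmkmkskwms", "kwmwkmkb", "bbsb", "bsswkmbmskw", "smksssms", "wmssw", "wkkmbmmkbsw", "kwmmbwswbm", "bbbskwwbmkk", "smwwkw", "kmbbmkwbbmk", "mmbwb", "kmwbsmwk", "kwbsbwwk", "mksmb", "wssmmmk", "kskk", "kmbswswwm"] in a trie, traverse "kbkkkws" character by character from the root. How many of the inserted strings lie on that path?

Traverse "kbkkkws" character by character; count nodes along the way that are marked as word ends.
Prefixes of the query that are stored words: "kbkk"
Count: 1

1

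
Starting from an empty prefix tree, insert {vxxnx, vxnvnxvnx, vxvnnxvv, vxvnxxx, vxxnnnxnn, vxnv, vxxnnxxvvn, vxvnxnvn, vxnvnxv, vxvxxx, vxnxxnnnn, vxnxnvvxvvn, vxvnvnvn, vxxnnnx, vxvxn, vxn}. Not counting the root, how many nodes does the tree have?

55

For each word, the new-node count is its length minus the longest prefix already in the trie:
  "vxxnx" → 5 new (v, x, x, n, x)
  "vxnvnxvnx" → prefix "vx" already present; 7 new (n, v, n, x, v, n, x)
  "vxvnnxvv" → prefix "vx" already present; 6 new (v, n, n, x, v, v)
  "vxvnxxx" → prefix "vxvn" already present; 3 new (x, x, x)
  "vxxnnnxnn" → prefix "vxxn" already present; 5 new (n, n, x, n, n)
  "vxnv" → prefix "vxnv" already present; 0 new (none)
  "vxxnnxxvvn" → prefix "vxxnn" already present; 5 new (x, x, v, v, n)
  "vxvnxnvn" → prefix "vxvnx" already present; 3 new (n, v, n)
  "vxnvnxv" → prefix "vxnvnxv" already present; 0 new (none)
  "vxvxxx" → prefix "vxv" already present; 3 new (x, x, x)
  "vxnxxnnnn" → prefix "vxn" already present; 6 new (x, x, n, n, n, n)
  "vxnxnvvxvvn" → prefix "vxnx" already present; 7 new (n, v, v, x, v, v, n)
  "vxvnvnvn" → prefix "vxvn" already present; 4 new (v, n, v, n)
  "vxxnnnx" → prefix "vxxnnnx" already present; 0 new (none)
  "vxvxn" → prefix "vxvx" already present; 1 new (n)
  "vxn" → prefix "vxn" already present; 0 new (none)
Total nodes = 5 + 7 + 6 + 3 + 5 + 0 + 5 + 3 + 0 + 3 + 6 + 7 + 4 + 0 + 1 + 0 = 55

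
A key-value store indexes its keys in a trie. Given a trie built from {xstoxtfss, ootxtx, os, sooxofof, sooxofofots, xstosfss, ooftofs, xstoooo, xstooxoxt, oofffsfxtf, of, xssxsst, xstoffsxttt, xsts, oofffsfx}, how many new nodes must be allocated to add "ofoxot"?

4

Walking "ofoxot" from the root, the first 2 characters ("of") follow existing edges; "o" is the first miss.
New nodes needed: |"ofoxot"| − 2 = 6 − 2 = 4.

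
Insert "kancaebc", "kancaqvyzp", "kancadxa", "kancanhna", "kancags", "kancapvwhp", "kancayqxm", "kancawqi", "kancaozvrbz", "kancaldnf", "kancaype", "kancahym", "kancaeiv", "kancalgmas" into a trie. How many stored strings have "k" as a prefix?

Filter for entries beginning with "k":
Words under "k": kancadxa, kancaebc, kancaeiv, kancags, kancahym, kancaldnf, kancalgmas, kancanhna, kancaozvrbz, kancapvwhp, kancaqvyzp, kancawqi, kancaype, kancayqxm
Count: 14

14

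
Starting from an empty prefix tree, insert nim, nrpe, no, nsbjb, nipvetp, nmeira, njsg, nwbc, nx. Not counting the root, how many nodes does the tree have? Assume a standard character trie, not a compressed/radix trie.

28

For each word, the new-node count is its length minus the longest prefix already in the trie:
  "nim" → 3 new (n, i, m)
  "nrpe" → prefix "n" already present; 3 new (r, p, e)
  "no" → prefix "n" already present; 1 new (o)
  "nsbjb" → prefix "n" already present; 4 new (s, b, j, b)
  "nipvetp" → prefix "ni" already present; 5 new (p, v, e, t, p)
  "nmeira" → prefix "n" already present; 5 new (m, e, i, r, a)
  "njsg" → prefix "n" already present; 3 new (j, s, g)
  "nwbc" → prefix "n" already present; 3 new (w, b, c)
  "nx" → prefix "n" already present; 1 new (x)
Total nodes = 3 + 3 + 1 + 4 + 5 + 5 + 3 + 3 + 1 = 28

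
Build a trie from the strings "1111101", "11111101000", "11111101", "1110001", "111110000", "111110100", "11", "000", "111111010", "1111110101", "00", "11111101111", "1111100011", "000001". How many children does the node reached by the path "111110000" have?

Follow the path "111110000" to its node, then look at its outgoing edges.
No stored string extends past "111110000".
That node has 0 child edges.

0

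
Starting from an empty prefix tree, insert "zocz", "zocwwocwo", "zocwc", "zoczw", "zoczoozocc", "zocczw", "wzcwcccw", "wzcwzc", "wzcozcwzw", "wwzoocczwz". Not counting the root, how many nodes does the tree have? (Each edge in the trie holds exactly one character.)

Count nodes per top-level branch (shared prefixes stored once):
  'w'-branch (wwzoocczwz, wzcozcwzw, wzcwcccw, wzcwzc): 25 nodes
  'z'-branch (zocczw, zocwc, zocwwocwo, zocz, zoczoozocc, zoczw): 21 nodes
Sum: 46

46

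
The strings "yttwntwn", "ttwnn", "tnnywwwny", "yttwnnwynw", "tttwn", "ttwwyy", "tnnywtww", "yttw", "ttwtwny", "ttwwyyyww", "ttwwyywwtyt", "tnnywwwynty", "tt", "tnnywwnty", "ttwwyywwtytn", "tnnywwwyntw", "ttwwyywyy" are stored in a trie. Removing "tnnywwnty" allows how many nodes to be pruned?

A node on "tnnywwnty"'s path can go only if nothing else ends at it or branches off below it.
The suffix "nty" (3 nodes) is used only by "tnnywwnty"; the node for "tnnyww" still has the child "w", so pruning stops there.
Nodes removed: 3

3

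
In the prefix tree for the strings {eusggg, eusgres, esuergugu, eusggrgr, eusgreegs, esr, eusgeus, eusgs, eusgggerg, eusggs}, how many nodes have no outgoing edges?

9

A leaf is a node with no children — equivalently, the end of a word that is not a proper prefix of any other stored word.
Those words: "esr", "esuergugu", "eusgeus", "eusgggerg", "eusggrgr", "eusggs", "eusgreegs", "eusgres", "eusgs"
Leaf count: 9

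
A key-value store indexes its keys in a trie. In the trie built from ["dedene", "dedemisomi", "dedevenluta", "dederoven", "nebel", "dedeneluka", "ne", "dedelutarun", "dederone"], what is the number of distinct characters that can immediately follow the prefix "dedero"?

Walk "dedero" from the root, arriving at one node.
Distinct next characters after "dedero": n, v.
That node has 2 child edges.

2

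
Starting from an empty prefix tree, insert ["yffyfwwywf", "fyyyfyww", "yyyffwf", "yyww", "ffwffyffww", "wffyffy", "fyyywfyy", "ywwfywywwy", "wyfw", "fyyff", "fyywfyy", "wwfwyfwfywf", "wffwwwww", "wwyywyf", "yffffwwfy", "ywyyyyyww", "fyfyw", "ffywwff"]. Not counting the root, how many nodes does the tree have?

Count nodes per top-level branch (shared prefixes stored once):
  'f'-branch (ffwffyffww, ffywwff, fyfyw, fyyff, fyywfyy, fyyyfyww, fyyywfyy): 35 nodes
  'w'-branch (wffwwwww, wffyffy, wwfwyfwfywf, wwyywyf, wyfw): 30 nodes
  'y'-branch (yffffwwfy, yffyfwwywf, ywwfywywwy, ywyyyyyww, yyww, yyyffwf): 40 nodes
Sum: 105

105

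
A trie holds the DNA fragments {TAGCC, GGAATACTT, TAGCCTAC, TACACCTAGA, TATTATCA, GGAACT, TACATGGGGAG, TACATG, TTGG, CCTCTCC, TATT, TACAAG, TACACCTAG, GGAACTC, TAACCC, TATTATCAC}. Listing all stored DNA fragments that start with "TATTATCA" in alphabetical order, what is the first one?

Filter for "TATTATCA…" and sort: "TATTATCA", "TATTATCAC"
The 1st is TATTATCA.

TATTATCA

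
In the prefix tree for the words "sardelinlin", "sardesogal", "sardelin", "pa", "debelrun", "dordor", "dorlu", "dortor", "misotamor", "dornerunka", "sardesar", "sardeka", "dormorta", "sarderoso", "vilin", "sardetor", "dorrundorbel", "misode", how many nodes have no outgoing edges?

17

A leaf is a node with no children — equivalently, the end of a word that is not a proper prefix of any other stored word.
Those words: "debelrun", "dordor", "dorlu", "dormorta", "dornerunka", "dorrundorbel", "dortor", "misode", "misotamor", "pa", "sardeka", "sardelinlin", "sarderoso", "sardesar", "sardesogal", "sardetor", "vilin"
Leaf count: 17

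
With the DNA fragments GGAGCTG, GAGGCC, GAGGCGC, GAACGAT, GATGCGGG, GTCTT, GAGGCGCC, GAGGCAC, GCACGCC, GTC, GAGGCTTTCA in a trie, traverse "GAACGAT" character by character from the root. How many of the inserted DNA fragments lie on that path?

Walk "GAACGAT" from the root; an end-of-word marker is hit whenever a stored word is a prefix of "GAACGAT".
Prefixes of the query that are stored words: "GAACGAT"
Count: 1

1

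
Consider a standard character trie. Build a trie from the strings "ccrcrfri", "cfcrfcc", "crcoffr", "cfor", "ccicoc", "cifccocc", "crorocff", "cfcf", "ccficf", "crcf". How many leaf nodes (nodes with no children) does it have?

Leaves are exactly the stored words that no other stored word extends.
Those words: "ccficf", "ccicoc", "ccrcrfri", "cfcf", "cfcrfcc", "cfor", "cifccocc", "crcf", "crcoffr", "crorocff"
Leaf count: 10

10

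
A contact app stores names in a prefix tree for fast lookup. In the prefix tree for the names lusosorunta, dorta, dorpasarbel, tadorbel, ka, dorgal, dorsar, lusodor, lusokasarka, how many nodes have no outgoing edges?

Leaves are exactly the stored words that no other stored word extends.
Those words: "dorgal", "dorpasarbel", "dorsar", "dorta", "ka", "lusodor", "lusokasarka", "lusosorunta", "tadorbel"
Leaf count: 9

9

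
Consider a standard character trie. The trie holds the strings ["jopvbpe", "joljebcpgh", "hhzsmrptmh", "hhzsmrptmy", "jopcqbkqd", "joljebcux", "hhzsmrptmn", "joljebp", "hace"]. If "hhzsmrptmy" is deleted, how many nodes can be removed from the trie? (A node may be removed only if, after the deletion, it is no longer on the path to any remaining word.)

A node on "hhzsmrptmy"'s path can go only if nothing else ends at it or branches off below it.
The suffix "y" (1 node) is used only by "hhzsmrptmy"; the node for "hhzsmrptm" still has the child "h", so pruning stops there.
Nodes removed: 1

1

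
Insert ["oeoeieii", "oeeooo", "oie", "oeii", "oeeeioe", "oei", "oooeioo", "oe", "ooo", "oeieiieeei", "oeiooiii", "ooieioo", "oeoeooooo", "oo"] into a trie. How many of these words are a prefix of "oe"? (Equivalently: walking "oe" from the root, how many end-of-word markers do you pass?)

Walk "oe" from the root; an end-of-word marker is hit whenever a stored word is a prefix of "oe".
Prefixes of the query that are stored words: "oe"
Count: 1

1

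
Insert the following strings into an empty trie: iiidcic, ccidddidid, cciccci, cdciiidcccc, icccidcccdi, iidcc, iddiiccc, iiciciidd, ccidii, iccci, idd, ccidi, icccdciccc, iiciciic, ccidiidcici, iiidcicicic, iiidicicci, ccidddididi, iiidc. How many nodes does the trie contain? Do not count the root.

83

Insert word by word; a character creates a node only if that edge doesn't already exist:
  "iiidcic" → 7 new (i, i, i, d, c, i, c)
  "ccidddidid" → 10 new (c, c, i, d, d, d, i, d, i, d)
  "cciccci" → prefix "cci" already present; 4 new (c, c, c, i)
  "cdciiidcccc" → prefix "c" already present; 10 new (d, c, i, i, i, d, c, c, c, c)
  "icccidcccdi" → prefix "i" already present; 10 new (c, c, c, i, d, c, c, c, d, i)
  "iidcc" → prefix "ii" already present; 3 new (d, c, c)
  "iddiiccc" → prefix "i" already present; 7 new (d, d, i, i, c, c, c)
  "iiciciidd" → prefix "ii" already present; 7 new (c, i, c, i, i, d, d)
  "ccidii" → prefix "ccid" already present; 2 new (i, i)
  "iccci" → prefix "iccci" already present; 0 new (none)
  "idd" → prefix "idd" already present; 0 new (none)
  "ccidi" → prefix "ccidi" already present; 0 new (none)
  "icccdciccc" → prefix "iccc" already present; 6 new (d, c, i, c, c, c)
  "iiciciic" → prefix "iicicii" already present; 1 new (c)
  "ccidiidcici" → prefix "ccidii" already present; 5 new (d, c, i, c, i)
  "iiidcicicic" → prefix "iiidcic" already present; 4 new (i, c, i, c)
  "iiidicicci" → prefix "iiid" already present; 6 new (i, c, i, c, c, i)
  "ccidddididi" → prefix "ccidddidid" already present; 1 new (i)
  "iiidc" → prefix "iiidc" already present; 0 new (none)
Total nodes = 7 + 10 + 4 + 10 + 10 + 3 + 7 + 7 + 2 + 0 + 0 + 0 + 6 + 1 + 5 + 4 + 6 + 1 + 0 = 83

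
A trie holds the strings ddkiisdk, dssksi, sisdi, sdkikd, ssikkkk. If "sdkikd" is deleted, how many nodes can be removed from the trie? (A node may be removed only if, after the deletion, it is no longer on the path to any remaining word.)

5

Walk "sdkikd" from the leaf back toward the root, removing each node that no remaining word uses.
The suffix "dkikd" (5 nodes) is used only by "sdkikd"; the node for "s" still has the child "i", so pruning stops there.
Nodes removed: 5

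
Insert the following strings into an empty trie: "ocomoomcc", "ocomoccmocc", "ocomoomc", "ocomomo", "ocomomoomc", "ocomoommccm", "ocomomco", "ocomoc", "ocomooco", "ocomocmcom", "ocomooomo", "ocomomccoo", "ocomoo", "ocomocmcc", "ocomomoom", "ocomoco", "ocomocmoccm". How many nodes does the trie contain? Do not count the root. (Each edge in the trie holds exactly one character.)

Count nodes per top-level branch (shared prefixes stored once):
  'o'-branch (ocomoc, ocomoccmocc, ocomocmcc, ocomocmcom, ocomocmoccm, ocomoco, ocomomccoo, ocomomco, ocomomo, ocomomoom, ocomomoomc, ocomoo, ocomooco, ocomoomc, ocomoomcc, ocomoommccm, ocomooomo): 44 nodes
Sum: 44

44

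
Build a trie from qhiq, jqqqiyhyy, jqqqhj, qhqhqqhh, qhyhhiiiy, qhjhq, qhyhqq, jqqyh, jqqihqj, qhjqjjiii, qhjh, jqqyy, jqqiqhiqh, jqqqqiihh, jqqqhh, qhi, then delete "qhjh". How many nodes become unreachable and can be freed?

Walk "qhjh" from the leaf back toward the root, removing each node that no remaining word uses.
Every node on "qhjh" is still needed (e.g. by "qhjhq"), so nothing is freed.
Nodes removed: 0

0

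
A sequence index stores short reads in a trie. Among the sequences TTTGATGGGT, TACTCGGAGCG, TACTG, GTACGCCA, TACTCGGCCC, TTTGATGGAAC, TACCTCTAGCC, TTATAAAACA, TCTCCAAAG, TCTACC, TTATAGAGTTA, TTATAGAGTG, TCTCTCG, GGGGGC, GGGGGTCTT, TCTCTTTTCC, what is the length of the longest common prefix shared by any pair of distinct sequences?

9

Look for the deepest trie node that still has at least two words in its subtree.
e.g. "TTATAGAGTG" and "TTATAGAGTTA" share the prefix "TTATAGAGT" of length 9; no pair shares a longer one.
Longest shared-prefix length: 9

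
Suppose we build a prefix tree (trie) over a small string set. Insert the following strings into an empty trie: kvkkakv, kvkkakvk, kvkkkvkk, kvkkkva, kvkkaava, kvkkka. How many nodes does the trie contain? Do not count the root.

17

Trie structure (* marks end of a word):
(root)
└─ k
   └─ v
      └─ k
         └─ k
            ├─ a
            │  ├─ a
            │  │  └─ v
            │  │     └─ a *
            │  └─ k
            │     └─ v *
            │        └─ k *
            └─ k
               ├─ a *
               └─ v
                  ├─ a *
                  └─ k
                     └─ k *
Counting every labelled node above: 17.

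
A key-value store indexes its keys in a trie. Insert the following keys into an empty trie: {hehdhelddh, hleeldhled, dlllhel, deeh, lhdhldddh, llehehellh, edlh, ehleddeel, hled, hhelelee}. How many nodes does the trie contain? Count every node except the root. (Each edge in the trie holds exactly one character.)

For each word, the new-node count is its length minus the longest prefix already in the trie:
  "hehdhelddh" → 10 new (h, e, h, d, h, e, l, d, d, h)
  "hleeldhled" → prefix "h" already present; 9 new (l, e, e, l, d, h, l, e, d)
  "dlllhel" → 7 new (d, l, l, l, h, e, l)
  "deeh" → prefix "d" already present; 3 new (e, e, h)
  "lhdhldddh" → 9 new (l, h, d, h, l, d, d, d, h)
  "llehehellh" → prefix "l" already present; 9 new (l, e, h, e, h, e, l, l, h)
  "edlh" → 4 new (e, d, l, h)
  "ehleddeel" → prefix "e" already present; 8 new (h, l, e, d, d, e, e, l)
  "hled" → prefix "hle" already present; 1 new (d)
  "hhelelee" → prefix "h" already present; 7 new (h, e, l, e, l, e, e)
Total nodes = 10 + 9 + 7 + 3 + 9 + 9 + 4 + 8 + 1 + 7 = 67

67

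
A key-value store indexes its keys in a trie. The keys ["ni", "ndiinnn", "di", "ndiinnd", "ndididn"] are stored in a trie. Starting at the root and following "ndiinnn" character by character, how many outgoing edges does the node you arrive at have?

0

The children of the "ndiinnn" node are the distinct next characters among strings starting with "ndiinnn".
No stored string extends past "ndiinnn".
That node has 0 child edges.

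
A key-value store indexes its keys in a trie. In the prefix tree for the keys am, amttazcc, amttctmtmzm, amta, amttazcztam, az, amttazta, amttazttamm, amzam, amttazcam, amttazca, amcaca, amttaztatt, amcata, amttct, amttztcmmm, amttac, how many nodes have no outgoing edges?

Leaves are exactly the stored words that no other stored word extends.
Those words: "amcaca", "amcata", "amta", "amttac", "amttazcam", "amttazcc", "amttazcztam", "amttaztatt", "amttazttamm", "amttctmtmzm", "amttztcmmm", "amzam", "az"
Leaf count: 13

13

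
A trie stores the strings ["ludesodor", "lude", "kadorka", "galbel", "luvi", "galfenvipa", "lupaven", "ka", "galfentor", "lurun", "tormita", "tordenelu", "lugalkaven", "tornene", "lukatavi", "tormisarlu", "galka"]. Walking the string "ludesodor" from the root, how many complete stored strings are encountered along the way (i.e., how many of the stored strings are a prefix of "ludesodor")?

Walk "ludesodor" from the root; an end-of-word marker is hit whenever a stored word is a prefix of "ludesodor".
Prefixes of the query that are stored words: "lude", "ludesodor"
Count: 2

2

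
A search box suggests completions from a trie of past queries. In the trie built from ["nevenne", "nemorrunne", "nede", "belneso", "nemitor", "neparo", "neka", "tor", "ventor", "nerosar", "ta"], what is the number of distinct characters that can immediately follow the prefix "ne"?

6

Walk "ne" from the root, arriving at one node.
Distinct next characters after "ne": d, k, m, p, r, v.
That node has 6 child edges.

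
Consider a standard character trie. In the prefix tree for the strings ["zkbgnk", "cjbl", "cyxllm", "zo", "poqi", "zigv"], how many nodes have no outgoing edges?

6

Leaves are exactly the stored words that no other stored word extends.
Those words: "cjbl", "cyxllm", "poqi", "zigv", "zkbgnk", "zo"
Leaf count: 6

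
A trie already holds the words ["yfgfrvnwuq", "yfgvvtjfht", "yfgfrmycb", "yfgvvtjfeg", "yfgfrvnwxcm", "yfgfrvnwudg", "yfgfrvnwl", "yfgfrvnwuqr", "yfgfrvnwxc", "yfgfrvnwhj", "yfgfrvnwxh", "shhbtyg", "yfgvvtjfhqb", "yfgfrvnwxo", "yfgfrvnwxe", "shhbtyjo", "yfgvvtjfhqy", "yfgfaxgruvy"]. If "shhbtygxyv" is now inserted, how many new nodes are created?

3

The longest prefix of "shhbtygxyv" already in the trie is "shhbtyg" (length 7).
So 10 − 7 = 3 new nodes.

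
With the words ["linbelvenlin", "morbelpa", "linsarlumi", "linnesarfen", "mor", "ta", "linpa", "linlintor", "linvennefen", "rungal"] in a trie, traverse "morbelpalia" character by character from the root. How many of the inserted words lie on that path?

Traverse "morbelpalia" character by character; count nodes along the way that are marked as word ends.
Prefixes of the query that are stored words: "mor", "morbelpa"
Count: 2

2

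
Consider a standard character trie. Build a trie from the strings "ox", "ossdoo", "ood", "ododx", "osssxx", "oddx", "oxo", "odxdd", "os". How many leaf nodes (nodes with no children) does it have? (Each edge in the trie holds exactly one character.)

Leaves are exactly the stored words that no other stored word extends.
Those words: "oddx", "ododx", "odxdd", "ood", "ossdoo", "osssxx", "oxo"
Leaf count: 7

7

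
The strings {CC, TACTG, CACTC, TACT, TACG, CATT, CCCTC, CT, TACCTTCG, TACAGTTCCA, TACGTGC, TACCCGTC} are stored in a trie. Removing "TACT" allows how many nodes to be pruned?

After clearing the end-marker at "TACT", prune upward until reaching a node still needed by another word.
Every node on "TACT" is still needed (e.g. by "TACTG"), so nothing is freed.
Nodes removed: 0

0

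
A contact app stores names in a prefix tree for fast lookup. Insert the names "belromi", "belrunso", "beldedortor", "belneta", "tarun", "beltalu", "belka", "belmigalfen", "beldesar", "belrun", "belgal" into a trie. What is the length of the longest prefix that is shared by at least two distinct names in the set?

6

Equivalently: take the maximum, over all pairs, of their longest common prefix length.
e.g. "belrun" and "belrunso" share the prefix "belrun" of length 6; no pair shares a longer one.
Longest shared-prefix length: 6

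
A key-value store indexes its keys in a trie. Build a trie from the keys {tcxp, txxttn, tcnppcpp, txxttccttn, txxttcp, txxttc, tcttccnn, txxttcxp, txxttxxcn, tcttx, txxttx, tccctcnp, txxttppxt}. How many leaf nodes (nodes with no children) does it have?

A leaf is a node with no children — equivalently, the end of a word that is not a proper prefix of any other stored word.
Those words: "tccctcnp", "tcnppcpp", "tcttccnn", "tcttx", "tcxp", "txxttccttn", "txxttcp", "txxttcxp", "txxttn", "txxttppxt", "txxttxxcn"
Leaf count: 11

11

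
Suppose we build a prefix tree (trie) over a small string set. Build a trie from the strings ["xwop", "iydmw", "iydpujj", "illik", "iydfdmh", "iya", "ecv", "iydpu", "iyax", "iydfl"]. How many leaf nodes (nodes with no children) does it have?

A leaf is a node with no children — equivalently, the end of a word that is not a proper prefix of any other stored word.
Those words: "ecv", "illik", "iyax", "iydfdmh", "iydfl", "iydmw", "iydpujj", "xwop"
Leaf count: 8

8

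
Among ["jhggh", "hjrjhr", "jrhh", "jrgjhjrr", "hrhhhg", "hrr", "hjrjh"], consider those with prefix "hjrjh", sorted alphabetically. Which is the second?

DFS of the "hjrjh" subtree visits, in order: "hjrjh", "hjrjhr"
Position 2: hjrjhr

hjrjhr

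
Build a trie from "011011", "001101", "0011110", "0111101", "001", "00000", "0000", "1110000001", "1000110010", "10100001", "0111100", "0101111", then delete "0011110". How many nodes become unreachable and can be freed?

3

Walk "0011110" from the leaf back toward the root, removing each node that no remaining word uses.
The suffix "110" (3 nodes) is used only by "0011110"; the node for "0011" still has the child "0", so pruning stops there.
Nodes removed: 3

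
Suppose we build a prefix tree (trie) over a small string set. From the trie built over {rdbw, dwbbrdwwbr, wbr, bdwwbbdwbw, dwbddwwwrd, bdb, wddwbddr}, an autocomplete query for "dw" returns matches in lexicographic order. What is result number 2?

Words with prefix "dw", in lexicographic order: "dwbbrdwwbr", "dwbddwwwrd"
Position 2: dwbddwwwrd

dwbddwwwrd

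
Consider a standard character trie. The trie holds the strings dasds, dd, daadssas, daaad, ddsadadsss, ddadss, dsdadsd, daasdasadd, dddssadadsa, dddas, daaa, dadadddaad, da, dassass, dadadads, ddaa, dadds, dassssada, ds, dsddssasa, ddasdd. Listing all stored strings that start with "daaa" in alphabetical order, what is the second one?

daaad

Filter for "daaa…" and sort: "daaa", "daaad"
Position 2: daaad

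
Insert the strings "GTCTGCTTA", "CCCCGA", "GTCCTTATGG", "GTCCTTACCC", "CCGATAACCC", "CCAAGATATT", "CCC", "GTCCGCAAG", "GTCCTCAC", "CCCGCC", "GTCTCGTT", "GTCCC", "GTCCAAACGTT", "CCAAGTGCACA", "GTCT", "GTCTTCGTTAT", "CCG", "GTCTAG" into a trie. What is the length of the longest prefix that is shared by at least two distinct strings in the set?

7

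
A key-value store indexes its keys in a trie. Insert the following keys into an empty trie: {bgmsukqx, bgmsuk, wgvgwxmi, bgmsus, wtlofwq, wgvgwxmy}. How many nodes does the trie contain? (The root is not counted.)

Trie structure (* marks end of a word):
(root)
├─ b
│  └─ g
│     └─ m
│        └─ s
│           └─ u
│              ├─ k *
│              │  └─ q
│              │     └─ x *
│              └─ s *
└─ w
   ├─ g
   │  └─ v
   │     └─ g
   │        └─ w
   │           └─ x
   │              └─ m
   │                 ├─ i *
   │                 └─ y *
   └─ t
      └─ l
         └─ o
            └─ f
               └─ w
                  └─ q *
Counting every labelled node above: 24.

24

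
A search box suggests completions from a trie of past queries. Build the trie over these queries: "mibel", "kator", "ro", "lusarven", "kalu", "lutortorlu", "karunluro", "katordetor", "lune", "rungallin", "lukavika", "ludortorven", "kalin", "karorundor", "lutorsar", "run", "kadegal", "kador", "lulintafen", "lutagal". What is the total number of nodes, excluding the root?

Trace insertions, counting only characters that open a new branch:
  "mibel" → 5 new (m, i, b, e, l)
  "kator" → 5 new (k, a, t, o, r)
  "ro" → 2 new (r, o)
  "lusarven" → 8 new (l, u, s, a, r, v, e, n)
  "kalu" → prefix "ka" already present; 2 new (l, u)
  "lutortorlu" → prefix "lu" already present; 8 new (t, o, r, t, o, r, l, u)
  "karunluro" → prefix "ka" already present; 7 new (r, u, n, l, u, r, o)
  "katordetor" → prefix "kator" already present; 5 new (d, e, t, o, r)
  "lune" → prefix "lu" already present; 2 new (n, e)
  "rungallin" → prefix "r" already present; 8 new (u, n, g, a, l, l, i, n)
  "lukavika" → prefix "lu" already present; 6 new (k, a, v, i, k, a)
  "ludortorven" → prefix "lu" already present; 9 new (d, o, r, t, o, r, v, e, n)
  "kalin" → prefix "kal" already present; 2 new (i, n)
  "karorundor" → prefix "kar" already present; 7 new (o, r, u, n, d, o, r)
  "lutorsar" → prefix "lutor" already present; 3 new (s, a, r)
  "run" → prefix "run" already present; 0 new (none)
  "kadegal" → prefix "ka" already present; 5 new (d, e, g, a, l)
  "kador" → prefix "kad" already present; 2 new (o, r)
  "lulintafen" → prefix "lu" already present; 8 new (l, i, n, t, a, f, e, n)
  "lutagal" → prefix "lut" already present; 4 new (a, g, a, l)
Total nodes = 5 + 5 + 2 + 8 + 2 + 8 + 7 + 5 + 2 + 8 + 6 + 9 + 2 + 7 + 3 + 0 + 5 + 2 + 8 + 4 = 98

98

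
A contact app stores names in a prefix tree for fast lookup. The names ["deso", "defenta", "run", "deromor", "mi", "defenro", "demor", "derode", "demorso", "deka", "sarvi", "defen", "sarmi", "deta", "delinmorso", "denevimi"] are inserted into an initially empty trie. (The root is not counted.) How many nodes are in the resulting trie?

53

Insert word by word; a character creates a node only if that edge doesn't already exist:
  "deso" → 4 new (d, e, s, o)
  "defenta" → prefix "de" already present; 5 new (f, e, n, t, a)
  "run" → 3 new (r, u, n)
  "deromor" → prefix "de" already present; 5 new (r, o, m, o, r)
  "mi" → 2 new (m, i)
  "defenro" → prefix "defen" already present; 2 new (r, o)
  "demor" → prefix "de" already present; 3 new (m, o, r)
  "derode" → prefix "dero" already present; 2 new (d, e)
  "demorso" → prefix "demor" already present; 2 new (s, o)
  "deka" → prefix "de" already present; 2 new (k, a)
  "sarvi" → 5 new (s, a, r, v, i)
  "defen" → prefix "defen" already present; 0 new (none)
  "sarmi" → prefix "sar" already present; 2 new (m, i)
  "deta" → prefix "de" already present; 2 new (t, a)
  "delinmorso" → prefix "de" already present; 8 new (l, i, n, m, o, r, s, o)
  "denevimi" → prefix "de" already present; 6 new (n, e, v, i, m, i)
Total nodes = 4 + 5 + 3 + 5 + 2 + 2 + 3 + 2 + 2 + 2 + 5 + 0 + 2 + 2 + 8 + 6 = 53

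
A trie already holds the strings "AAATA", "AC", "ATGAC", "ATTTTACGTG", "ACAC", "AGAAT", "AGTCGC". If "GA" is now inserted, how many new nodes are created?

"GA" shares no prefix with any stored word, so all 2 characters open new nodes.
2 − 0 = 2 new nodes.

2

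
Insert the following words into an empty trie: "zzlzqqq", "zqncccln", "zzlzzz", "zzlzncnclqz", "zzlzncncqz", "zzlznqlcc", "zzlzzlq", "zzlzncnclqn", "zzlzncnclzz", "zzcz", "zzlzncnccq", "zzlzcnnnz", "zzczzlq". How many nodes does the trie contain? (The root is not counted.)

46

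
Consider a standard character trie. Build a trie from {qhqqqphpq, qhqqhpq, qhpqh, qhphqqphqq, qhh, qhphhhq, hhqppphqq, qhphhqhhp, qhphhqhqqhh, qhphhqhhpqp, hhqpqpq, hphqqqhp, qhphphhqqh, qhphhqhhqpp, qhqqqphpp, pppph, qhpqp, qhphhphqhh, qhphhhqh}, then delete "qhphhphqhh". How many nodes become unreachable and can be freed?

5

A node on "qhphhphqhh"'s path can go only if nothing else ends at it or branches off below it.
The suffix "phqhh" (5 nodes) is used only by "qhphhphqhh"; the node for "qhphh" still has the child "h", so pruning stops there.
Nodes removed: 5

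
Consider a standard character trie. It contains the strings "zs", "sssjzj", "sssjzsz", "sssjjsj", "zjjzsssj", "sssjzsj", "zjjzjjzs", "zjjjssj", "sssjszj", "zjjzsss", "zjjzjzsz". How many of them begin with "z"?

6

Walk to "z"; the words in its subtree are exactly those with that prefix.
Matches: "zjjjssj", "zjjzjjzs", "zjjzjzsz", "zjjzsss", "zjjzsssj", "zs"
Count: 6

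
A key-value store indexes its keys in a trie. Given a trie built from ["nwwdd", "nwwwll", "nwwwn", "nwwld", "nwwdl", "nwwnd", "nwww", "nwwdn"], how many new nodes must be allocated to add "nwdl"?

The longest prefix of "nwdl" already in the trie is "nw" (length 2).
New nodes needed: |"nwdl"| − 2 = 4 − 2 = 2.

2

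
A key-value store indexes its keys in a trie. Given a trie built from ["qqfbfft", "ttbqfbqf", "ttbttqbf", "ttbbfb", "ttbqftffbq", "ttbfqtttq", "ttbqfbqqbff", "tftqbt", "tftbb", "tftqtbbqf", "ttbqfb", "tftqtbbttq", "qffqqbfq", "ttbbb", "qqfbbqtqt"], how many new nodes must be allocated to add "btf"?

3

"btf" shares no prefix with any stored word, so all 3 characters open new nodes.
3 − 0 = 3 new nodes.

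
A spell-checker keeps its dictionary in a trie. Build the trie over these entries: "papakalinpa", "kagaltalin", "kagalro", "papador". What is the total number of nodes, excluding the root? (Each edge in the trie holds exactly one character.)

Trie structure (* marks end of a word):
(root)
├─ k
│  └─ a
│     └─ g
│        └─ a
│           └─ l
│              ├─ r
│              │  └─ o *
│              └─ t
│                 └─ a
│                    └─ l
│                       └─ i
│                          └─ n *
└─ p
   └─ a
      └─ p
         └─ a
            ├─ d
            │  └─ o
            │     └─ r *
            └─ k
               └─ a
                  └─ l
                     └─ i
                        └─ n
                           └─ p
                              └─ a *
Counting every labelled node above: 26.

26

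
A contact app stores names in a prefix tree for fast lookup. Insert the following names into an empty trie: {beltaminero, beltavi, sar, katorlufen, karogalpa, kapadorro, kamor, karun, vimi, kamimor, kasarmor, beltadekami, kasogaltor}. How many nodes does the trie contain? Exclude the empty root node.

72

Count nodes per top-level branch (shared prefixes stored once):
  'b'-branch (beltadekami, beltaminero, beltavi): 19 nodes
  'k'-branch (kamimor, kamor, kapadorro, karogalpa, karun, kasarmor, kasogaltor, katorlufen): 46 nodes
  's'-branch (sar): 3 nodes
  'v'-branch (vimi): 4 nodes
Sum: 72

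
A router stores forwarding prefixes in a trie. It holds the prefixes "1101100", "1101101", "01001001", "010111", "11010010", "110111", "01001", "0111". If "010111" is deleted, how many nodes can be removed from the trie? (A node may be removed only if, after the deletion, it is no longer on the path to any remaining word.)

3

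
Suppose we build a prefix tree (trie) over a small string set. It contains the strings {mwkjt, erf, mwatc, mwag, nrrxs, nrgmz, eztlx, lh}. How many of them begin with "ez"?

Walk to "ez"; the words in its subtree are exactly those with that prefix.
Matches: "eztlx"
Count: 1

1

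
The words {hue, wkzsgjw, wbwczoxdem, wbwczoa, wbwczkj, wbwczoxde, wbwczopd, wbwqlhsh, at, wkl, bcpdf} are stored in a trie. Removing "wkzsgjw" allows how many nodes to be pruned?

After clearing the end-marker at "wkzsgjw", prune upward until reaching a node still needed by another word.
The suffix "zsgjw" (5 nodes) is used only by "wkzsgjw"; the node for "wk" still has the child "l", so pruning stops there.
Nodes removed: 5

5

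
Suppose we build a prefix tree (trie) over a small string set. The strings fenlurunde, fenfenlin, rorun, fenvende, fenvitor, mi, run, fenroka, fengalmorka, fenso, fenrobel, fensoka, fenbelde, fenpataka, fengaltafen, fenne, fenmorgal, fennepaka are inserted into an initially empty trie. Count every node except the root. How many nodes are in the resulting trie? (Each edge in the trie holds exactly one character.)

81

Count nodes per top-level branch (shared prefixes stored once):
  'f'-branch (fenbelde, fenfenlin, fengalmorka, fengaltafen, fenlurunde, fenmorgal, fenne, fennepaka, fenpataka, fenrobel, fenroka, fenso, fensoka, fenvende, fenvitor): 72 nodes
  'm'-branch (mi): 2 nodes
  'r'-branch (rorun, run): 7 nodes
Sum: 81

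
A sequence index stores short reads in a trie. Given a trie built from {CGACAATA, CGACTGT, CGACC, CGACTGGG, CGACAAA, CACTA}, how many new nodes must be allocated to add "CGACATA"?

The longest prefix of "CGACATA" already in the trie is "CGACA" (length 5).
So 7 − 5 = 2 new nodes.

2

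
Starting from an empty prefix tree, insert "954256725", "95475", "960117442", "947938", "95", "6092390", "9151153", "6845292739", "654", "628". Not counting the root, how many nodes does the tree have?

50

Trace insertions, counting only characters that open a new branch:
  "954256725" → 9 new (9, 5, 4, 2, 5, 6, 7, 2, 5)
  "95475" → prefix "954" already present; 2 new (7, 5)
  "960117442" → prefix "9" already present; 8 new (6, 0, 1, 1, 7, 4, 4, 2)
  "947938" → prefix "9" already present; 5 new (4, 7, 9, 3, 8)
  "95" → prefix "95" already present; 0 new (none)
  "6092390" → 7 new (6, 0, 9, 2, 3, 9, 0)
  "9151153" → prefix "9" already present; 6 new (1, 5, 1, 1, 5, 3)
  "6845292739" → prefix "6" already present; 9 new (8, 4, 5, 2, 9, 2, 7, 3, 9)
  "654" → prefix "6" already present; 2 new (5, 4)
  "628" → prefix "6" already present; 2 new (2, 8)
Total nodes = 9 + 2 + 8 + 5 + 0 + 7 + 6 + 9 + 2 + 2 = 50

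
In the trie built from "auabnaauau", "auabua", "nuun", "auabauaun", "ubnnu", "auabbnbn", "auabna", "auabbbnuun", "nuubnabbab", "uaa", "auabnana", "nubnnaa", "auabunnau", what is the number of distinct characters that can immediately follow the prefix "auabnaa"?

Follow the path "auabnaa" to its node, then look at its outgoing edges.
Distinct next characters after "auabnaa": u.
That node has 1 child edge.

1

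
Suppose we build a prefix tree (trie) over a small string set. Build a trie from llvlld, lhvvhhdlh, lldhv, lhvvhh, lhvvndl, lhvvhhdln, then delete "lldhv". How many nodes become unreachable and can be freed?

3

After clearing the end-marker at "lldhv", prune upward until reaching a node still needed by another word.
The suffix "dhv" (3 nodes) is used only by "lldhv"; the node for "ll" still has the child "v", so pruning stops there.
Nodes removed: 3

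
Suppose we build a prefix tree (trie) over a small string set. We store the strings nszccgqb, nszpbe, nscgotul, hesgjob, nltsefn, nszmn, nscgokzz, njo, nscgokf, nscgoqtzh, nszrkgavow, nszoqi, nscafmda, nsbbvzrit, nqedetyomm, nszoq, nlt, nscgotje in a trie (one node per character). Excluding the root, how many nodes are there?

Insert word by word; a character creates a node only if that edge doesn't already exist:
  "nszccgqb" → 8 new (n, s, z, c, c, g, q, b)
  "nszpbe" → prefix "nsz" already present; 3 new (p, b, e)
  "nscgotul" → prefix "ns" already present; 6 new (c, g, o, t, u, l)
  "hesgjob" → 7 new (h, e, s, g, j, o, b)
  "nltsefn" → prefix "n" already present; 6 new (l, t, s, e, f, n)
  "nszmn" → prefix "nsz" already present; 2 new (m, n)
  "nscgokzz" → prefix "nscgo" already present; 3 new (k, z, z)
  "njo" → prefix "n" already present; 2 new (j, o)
  "nscgokf" → prefix "nscgok" already present; 1 new (f)
  "nscgoqtzh" → prefix "nscgo" already present; 4 new (q, t, z, h)
  "nszrkgavow" → prefix "nsz" already present; 7 new (r, k, g, a, v, o, w)
  "nszoqi" → prefix "nsz" already present; 3 new (o, q, i)
  "nscafmda" → prefix "nsc" already present; 5 new (a, f, m, d, a)
  "nsbbvzrit" → prefix "ns" already present; 7 new (b, b, v, z, r, i, t)
  "nqedetyomm" → prefix "n" already present; 9 new (q, e, d, e, t, y, o, m, m)
  "nszoq" → prefix "nszoq" already present; 0 new (none)
  "nlt" → prefix "nlt" already present; 0 new (none)
  "nscgotje" → prefix "nscgot" already present; 2 new (j, e)
Total nodes = 8 + 3 + 6 + 7 + 6 + 2 + 3 + 2 + 1 + 4 + 7 + 3 + 5 + 7 + 9 + 0 + 0 + 2 = 75

75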